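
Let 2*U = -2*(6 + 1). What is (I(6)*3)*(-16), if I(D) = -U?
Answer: -336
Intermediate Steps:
U = -7 (U = (-2*(6 + 1))/2 = (-2*7)/2 = (1/2)*(-14) = -7)
I(D) = 7 (I(D) = -1*(-7) = 7)
(I(6)*3)*(-16) = (7*3)*(-16) = 21*(-16) = -336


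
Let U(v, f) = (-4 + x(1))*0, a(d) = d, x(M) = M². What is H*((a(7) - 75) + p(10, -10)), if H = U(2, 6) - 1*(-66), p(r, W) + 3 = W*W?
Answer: 1914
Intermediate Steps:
p(r, W) = -3 + W² (p(r, W) = -3 + W*W = -3 + W²)
U(v, f) = 0 (U(v, f) = (-4 + 1²)*0 = (-4 + 1)*0 = -3*0 = 0)
H = 66 (H = 0 - 1*(-66) = 0 + 66 = 66)
H*((a(7) - 75) + p(10, -10)) = 66*((7 - 75) + (-3 + (-10)²)) = 66*(-68 + (-3 + 100)) = 66*(-68 + 97) = 66*29 = 1914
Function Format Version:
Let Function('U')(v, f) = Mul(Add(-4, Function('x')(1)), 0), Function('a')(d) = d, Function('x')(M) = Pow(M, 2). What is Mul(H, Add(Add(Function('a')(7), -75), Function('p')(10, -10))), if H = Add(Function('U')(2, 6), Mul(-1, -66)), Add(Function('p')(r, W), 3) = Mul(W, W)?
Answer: 1914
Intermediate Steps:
Function('p')(r, W) = Add(-3, Pow(W, 2)) (Function('p')(r, W) = Add(-3, Mul(W, W)) = Add(-3, Pow(W, 2)))
Function('U')(v, f) = 0 (Function('U')(v, f) = Mul(Add(-4, Pow(1, 2)), 0) = Mul(Add(-4, 1), 0) = Mul(-3, 0) = 0)
H = 66 (H = Add(0, Mul(-1, -66)) = Add(0, 66) = 66)
Mul(H, Add(Add(Function('a')(7), -75), Function('p')(10, -10))) = Mul(66, Add(Add(7, -75), Add(-3, Pow(-10, 2)))) = Mul(66, Add(-68, Add(-3, 100))) = Mul(66, Add(-68, 97)) = Mul(66, 29) = 1914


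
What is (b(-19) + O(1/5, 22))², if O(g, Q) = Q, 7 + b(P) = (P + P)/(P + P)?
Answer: 256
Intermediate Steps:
b(P) = -6 (b(P) = -7 + (P + P)/(P + P) = -7 + (2*P)/((2*P)) = -7 + (2*P)*(1/(2*P)) = -7 + 1 = -6)
(b(-19) + O(1/5, 22))² = (-6 + 22)² = 16² = 256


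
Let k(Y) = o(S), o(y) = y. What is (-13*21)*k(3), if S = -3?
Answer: 819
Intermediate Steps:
k(Y) = -3
(-13*21)*k(3) = -13*21*(-3) = -273*(-3) = 819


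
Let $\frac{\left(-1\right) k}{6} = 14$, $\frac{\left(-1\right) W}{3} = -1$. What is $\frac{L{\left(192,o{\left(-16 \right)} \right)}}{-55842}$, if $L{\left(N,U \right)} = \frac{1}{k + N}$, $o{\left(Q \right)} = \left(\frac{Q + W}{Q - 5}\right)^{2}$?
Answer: $- \frac{1}{6030936} \approx -1.6581 \cdot 10^{-7}$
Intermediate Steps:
$W = 3$ ($W = \left(-3\right) \left(-1\right) = 3$)
$k = -84$ ($k = \left(-6\right) 14 = -84$)
$o{\left(Q \right)} = \frac{\left(3 + Q\right)^{2}}{\left(-5 + Q\right)^{2}}$ ($o{\left(Q \right)} = \left(\frac{Q + 3}{Q - 5}\right)^{2} = \left(\frac{3 + Q}{-5 + Q}\right)^{2} = \frac{\left(3 + Q\right)^{2}}{\left(-5 + Q\right)^{2}}$)
$L{\left(N,U \right)} = \frac{1}{-84 + N}$
$\frac{L{\left(192,o{\left(-16 \right)} \right)}}{-55842} = \frac{1}{\left(-84 + 192\right) \left(-55842\right)} = \frac{1}{108} \left(- \frac{1}{55842}\right) = - \frac{1}{6030936}$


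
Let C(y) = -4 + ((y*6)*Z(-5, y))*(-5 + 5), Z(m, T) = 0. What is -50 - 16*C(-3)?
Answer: 14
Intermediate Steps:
C(y) = -4 (C(y) = -4 + ((y*6)*0)*(-5 + 5) = -4 + ((6*y)*0)*0 = -4 + 0*0 = -4 + 0 = -4)
-50 - 16*C(-3) = -50 - 16*(-4) = -50 + 64 = 14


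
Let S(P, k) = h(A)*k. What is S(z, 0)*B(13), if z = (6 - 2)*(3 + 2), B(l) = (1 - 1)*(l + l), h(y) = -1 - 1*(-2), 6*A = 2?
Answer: 0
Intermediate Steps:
A = 1/3 (A = (1/6)*2 = 1/3 ≈ 0.33333)
h(y) = 1 (h(y) = -1 + 2 = 1)
B(l) = 0 (B(l) = 0*(2*l) = 0)
z = 20 (z = 4*5 = 20)
S(P, k) = k (S(P, k) = 1*k = k)
S(z, 0)*B(13) = 0*0 = 0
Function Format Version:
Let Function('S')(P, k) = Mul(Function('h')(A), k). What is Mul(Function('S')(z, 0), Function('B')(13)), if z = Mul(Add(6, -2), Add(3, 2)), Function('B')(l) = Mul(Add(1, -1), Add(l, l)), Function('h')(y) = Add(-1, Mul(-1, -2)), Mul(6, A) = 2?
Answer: 0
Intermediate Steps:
A = Rational(1, 3) (A = Mul(Rational(1, 6), 2) = Rational(1, 3) ≈ 0.33333)
Function('h')(y) = 1 (Function('h')(y) = Add(-1, 2) = 1)
Function('B')(l) = 0 (Function('B')(l) = Mul(0, Mul(2, l)) = 0)
z = 20 (z = Mul(4, 5) = 20)
Function('S')(P, k) = k (Function('S')(P, k) = Mul(1, k) = k)
Mul(Function('S')(z, 0), Function('B')(13)) = Mul(0, 0) = 0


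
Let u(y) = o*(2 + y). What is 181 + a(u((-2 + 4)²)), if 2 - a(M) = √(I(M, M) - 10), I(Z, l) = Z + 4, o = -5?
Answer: 183 - 6*I ≈ 183.0 - 6.0*I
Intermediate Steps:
I(Z, l) = 4 + Z
u(y) = -10 - 5*y (u(y) = -5*(2 + y) = -10 - 5*y)
a(M) = 2 - √(-6 + M) (a(M) = 2 - √((4 + M) - 10) = 2 - √(-6 + M))
181 + a(u((-2 + 4)²)) = 181 + (2 - √(-6 + (-10 - 5*(-2 + 4)²))) = 181 + (2 - √(-6 + (-10 - 5*2²))) = 181 + (2 - √(-6 + (-10 - 5*4))) = 181 + (2 - √(-6 + (-10 - 20))) = 181 + (2 - √(-6 - 30)) = 181 + (2 - √(-36)) = 181 + (2 - 6*I) = 183 - 6*I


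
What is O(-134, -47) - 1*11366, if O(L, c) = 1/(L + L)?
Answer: -3046089/268 ≈ -11366.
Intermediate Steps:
O(L, c) = 1/(2*L)
O(-134, -47) - 1*11366 = (½)/(-134) - 1*11366 = (½)*(-1/134) - 11366 = -1/268 - 11366 = -3046089/268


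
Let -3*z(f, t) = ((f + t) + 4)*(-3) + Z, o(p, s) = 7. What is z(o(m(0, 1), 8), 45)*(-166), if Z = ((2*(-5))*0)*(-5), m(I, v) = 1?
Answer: -9296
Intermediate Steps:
Z = 0 (Z = -10*0*(-5) = 0*(-5) = 0)
z(f, t) = 4 + f + t (z(f, t) = -(((f + t) + 4)*(-3) + 0)/3 = -((4 + f + t)*(-3) + 0)/3 = -((-12 - 3*f - 3*t) + 0)/3 = -(-12 - 3*f - 3*t)/3 = 4 + f + t)
z(o(m(0, 1), 8), 45)*(-166) = (4 + 7 + 45)*(-166) = 56*(-166) = -9296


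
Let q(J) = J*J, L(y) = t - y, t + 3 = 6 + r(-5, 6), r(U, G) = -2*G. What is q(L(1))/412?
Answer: 25/103 ≈ 0.24272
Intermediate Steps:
t = -9 (t = -3 + (6 - 2*6) = -3 + (6 - 12) = -3 - 6 = -9)
L(y) = -9 - y
q(J) = J²
q(L(1))/412 = (-9 - 1*1)²/412 = (-9 - 1)²*(1/412) = (-10)²*(1/412) = 100*(1/412) = 25/103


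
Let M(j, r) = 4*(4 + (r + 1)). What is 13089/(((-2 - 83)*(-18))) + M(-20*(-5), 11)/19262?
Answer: 42036373/4911810 ≈ 8.5582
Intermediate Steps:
M(j, r) = 20 + 4*r (M(j, r) = 4*(4 + (1 + r)) = 4*(5 + r) = 20 + 4*r)
13089/(((-2 - 83)*(-18))) + M(-20*(-5), 11)/19262 = 13089/(((-2 - 83)*(-18))) + (20 + 4*11)/19262 = 13089/((-85*(-18))) + (20 + 44)*(1/19262) = 13089/1530 + 64*(1/19262) = 13089*(1/1530) + 32/9631 = 4363/510 + 32/9631 = 42036373/4911810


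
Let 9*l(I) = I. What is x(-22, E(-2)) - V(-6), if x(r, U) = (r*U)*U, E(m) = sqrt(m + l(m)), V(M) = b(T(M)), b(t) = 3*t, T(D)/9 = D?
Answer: 1898/9 ≈ 210.89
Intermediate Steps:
l(I) = I/9
T(D) = 9*D
V(M) = 27*M (V(M) = 3*(9*M) = 27*M)
E(m) = sqrt(10)*sqrt(m)/3 (E(m) = sqrt(m + m/9) = sqrt(10*m/9) = sqrt(10)*sqrt(m)/3)
x(r, U) = r*U**2 (x(r, U) = (U*r)*U = r*U**2)
x(-22, E(-2)) - V(-6) = -22*(sqrt(10)*sqrt(-2)/3)**2 - 27*(-6) = -22*(sqrt(10)*(I*sqrt(2))/3)**2 - 1*(-162) = -22*(2*I*sqrt(5)/3)**2 + 162 = -22*(-20/9) + 162 = 440/9 + 162 = 1898/9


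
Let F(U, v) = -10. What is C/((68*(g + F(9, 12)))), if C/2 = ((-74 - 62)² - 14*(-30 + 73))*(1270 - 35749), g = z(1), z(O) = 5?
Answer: 308483613/85 ≈ 3.6292e+6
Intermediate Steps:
g = 5
C = -1233934452 (C = 2*(((-74 - 62)² - 14*(-30 + 73))*(1270 - 35749)) = 2*(((-136)² - 14*43)*(-34479)) = 2*((18496 - 602)*(-34479)) = 2*(17894*(-34479)) = 2*(-616967226) = -1233934452)
C/((68*(g + F(9, 12)))) = -1233934452*1/(68*(5 - 10)) = -1233934452/(68*(-5)) = -1233934452/(-340) = -1233934452*(-1/340) = 308483613/85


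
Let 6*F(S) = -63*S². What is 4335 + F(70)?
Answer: -47115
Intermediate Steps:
F(S) = -21*S²/2 (F(S) = (-63*S²)/6 = -21*S²/2)
4335 + F(70) = 4335 - 21/2*70² = 4335 - 21/2*4900 = 4335 - 51450 = -47115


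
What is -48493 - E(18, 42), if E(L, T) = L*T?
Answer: -49249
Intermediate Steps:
-48493 - E(18, 42) = -48493 - 18*42 = -48493 - 1*756 = -48493 - 756 = -49249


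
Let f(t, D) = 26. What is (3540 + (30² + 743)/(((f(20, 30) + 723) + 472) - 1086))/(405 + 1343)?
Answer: 479543/235980 ≈ 2.0321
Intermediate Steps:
(3540 + (30² + 743)/(((f(20, 30) + 723) + 472) - 1086))/(405 + 1343) = (3540 + (30² + 743)/(((26 + 723) + 472) - 1086))/(405 + 1343) = (3540 + (900 + 743)/((749 + 472) - 1086))/1748 = (3540 + 1643/(1221 - 1086))*(1/1748) = (3540 + 1643/135)*(1/1748) = (479543/135)*(1/1748) = 479543/235980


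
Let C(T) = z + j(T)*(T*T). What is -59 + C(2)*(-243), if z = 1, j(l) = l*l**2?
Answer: -8078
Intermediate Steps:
j(l) = l**3
C(T) = 1 + T**5 (C(T) = 1 + T**3*(T*T) = 1 + T**3*T**2 = 1 + T**5)
-59 + C(2)*(-243) = -59 + (1 + 2**5)*(-243) = -59 + (1 + 32)*(-243) = -59 + 33*(-243) = -59 - 8019 = -8078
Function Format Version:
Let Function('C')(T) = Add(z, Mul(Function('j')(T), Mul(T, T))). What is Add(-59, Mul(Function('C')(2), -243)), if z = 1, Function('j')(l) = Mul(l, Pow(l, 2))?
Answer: -8078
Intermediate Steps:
Function('j')(l) = Pow(l, 3)
Function('C')(T) = Add(1, Pow(T, 5)) (Function('C')(T) = Add(1, Mul(Pow(T, 3), Mul(T, T))) = Add(1, Mul(Pow(T, 3), Pow(T, 2))) = Add(1, Pow(T, 5)))
Add(-59, Mul(Function('C')(2), -243)) = Add(-59, Mul(Add(1, Pow(2, 5)), -243)) = Add(-59, Mul(Add(1, 32), -243)) = Add(-59, Mul(33, -243)) = Add(-59, -8019) = -8078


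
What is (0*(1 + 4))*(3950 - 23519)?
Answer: 0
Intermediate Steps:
(0*(1 + 4))*(3950 - 23519) = (0*5)*(-19569) = 0*(-19569) = 0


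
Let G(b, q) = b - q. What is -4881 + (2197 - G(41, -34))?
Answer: -2759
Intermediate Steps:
-4881 + (2197 - G(41, -34)) = -4881 + (2197 - (41 - 1*(-34))) = -4881 + (2197 - (41 + 34)) = -4881 + (2197 - 1*75) = -4881 + (2197 - 75) = -4881 + 2122 = -2759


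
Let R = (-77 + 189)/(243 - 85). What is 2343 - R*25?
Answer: 183697/79 ≈ 2325.3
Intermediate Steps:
R = 56/79 (R = 112/158 = 112*(1/158) = 56/79 ≈ 0.70886)
2343 - R*25 = 2343 - 56*25/79 = 2343 - 1*1400/79 = 2343 - 1400/79 = 183697/79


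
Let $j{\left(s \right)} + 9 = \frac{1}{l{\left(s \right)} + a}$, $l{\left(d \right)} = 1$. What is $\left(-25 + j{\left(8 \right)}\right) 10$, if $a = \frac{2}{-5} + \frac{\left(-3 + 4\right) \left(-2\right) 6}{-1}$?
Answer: $- \frac{21370}{63} \approx -339.21$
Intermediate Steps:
$a = \frac{58}{5}$ ($a = 2 \left(- \frac{1}{5}\right) + 1 \left(-2\right) 6 \left(-1\right) = - \frac{2}{5} + \left(-2\right) 6 \left(-1\right) = - \frac{2}{5} - -12 = - \frac{2}{5} + 12 = \frac{58}{5} \approx 11.6$)
$j{\left(s \right)} = - \frac{562}{63}$ ($j{\left(s \right)} = -9 + \frac{1}{1 + \frac{58}{5}} = -9 + \frac{1}{\frac{63}{5}} = -9 + \frac{5}{63} = - \frac{562}{63}$)
$\left(-25 + j{\left(8 \right)}\right) 10 = \left(-25 - \frac{562}{63}\right) 10 = \left(- \frac{2137}{63}\right) 10 = - \frac{21370}{63}$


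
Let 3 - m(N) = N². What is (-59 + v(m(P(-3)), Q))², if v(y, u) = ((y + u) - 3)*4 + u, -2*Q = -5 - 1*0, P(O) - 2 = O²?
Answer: 1125721/4 ≈ 2.8143e+5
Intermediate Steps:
P(O) = 2 + O²
Q = 5/2 (Q = -(-5 - 1*0)/2 = -(-5 + 0)/2 = -½*(-5) = 5/2 ≈ 2.5000)
m(N) = 3 - N²
v(y, u) = -12 + 4*y + 5*u (v(y, u) = ((u + y) - 3)*4 + u = (-3 + u + y)*4 + u = (-12 + 4*u + 4*y) + u = -12 + 4*y + 5*u)
(-59 + v(m(P(-3)), Q))² = (-59 + (-12 + 4*(3 - (2 + (-3)²)²) + 5*(5/2)))² = (-59 + (-12 + 4*(3 - (2 + 9)²) + 25/2))² = (-59 + (-12 + 4*(3 - 1*11²) + 25/2))² = (-59 + (-12 + 4*(3 - 1*121) + 25/2))² = (-59 + (-12 + 4*(3 - 121) + 25/2))² = (-59 + (-12 + 4*(-118) + 25/2))² = (-59 + (-12 - 472 + 25/2))² = (-59 - 943/2)² = (-1061/2)² = 1125721/4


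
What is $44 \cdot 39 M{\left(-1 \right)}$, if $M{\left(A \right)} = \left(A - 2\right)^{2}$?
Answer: $15444$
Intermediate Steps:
$M{\left(A \right)} = \left(-2 + A\right)^{2}$
$44 \cdot 39 M{\left(-1 \right)} = 44 \cdot 39 \left(-2 - 1\right)^{2} = 1716 \left(-3\right)^{2} = 1716 \cdot 9 = 15444$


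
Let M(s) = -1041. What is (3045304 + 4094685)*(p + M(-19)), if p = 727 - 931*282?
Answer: -1876788948584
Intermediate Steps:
p = -261815 (p = 727 - 262542 = -261815)
(3045304 + 4094685)*(p + M(-19)) = (3045304 + 4094685)*(-261815 - 1041) = 7139989*(-262856) = -1876788948584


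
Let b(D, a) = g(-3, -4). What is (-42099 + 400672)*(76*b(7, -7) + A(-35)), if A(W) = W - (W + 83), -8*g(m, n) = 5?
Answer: -93587553/2 ≈ -4.6794e+7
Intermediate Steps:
g(m, n) = -5/8 (g(m, n) = -1/8*5 = -5/8)
A(W) = -83 (A(W) = W - (83 + W) = W + (-83 - W) = -83)
b(D, a) = -5/8
(-42099 + 400672)*(76*b(7, -7) + A(-35)) = (-42099 + 400672)*(76*(-5/8) - 83) = 358573*(-95/2 - 83) = 358573*(-261/2) = -93587553/2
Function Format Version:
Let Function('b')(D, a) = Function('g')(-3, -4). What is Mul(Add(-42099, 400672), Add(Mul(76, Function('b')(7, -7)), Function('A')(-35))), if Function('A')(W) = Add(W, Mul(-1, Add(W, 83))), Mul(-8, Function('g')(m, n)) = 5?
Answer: Rational(-93587553, 2) ≈ -4.6794e+7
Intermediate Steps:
Function('g')(m, n) = Rational(-5, 8) (Function('g')(m, n) = Mul(Rational(-1, 8), 5) = Rational(-5, 8))
Function('A')(W) = -83 (Function('A')(W) = Add(W, Mul(-1, Add(83, W))) = Add(W, Add(-83, Mul(-1, W))) = -83)
Function('b')(D, a) = Rational(-5, 8)
Mul(Add(-42099, 400672), Add(Mul(76, Function('b')(7, -7)), Function('A')(-35))) = Mul(Add(-42099, 400672), Add(Mul(76, Rational(-5, 8)), -83)) = Mul(358573, Add(Rational(-95, 2), -83)) = Mul(358573, Rational(-261, 2)) = Rational(-93587553, 2)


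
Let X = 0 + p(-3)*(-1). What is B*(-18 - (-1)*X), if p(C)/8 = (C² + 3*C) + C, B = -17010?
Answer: -102060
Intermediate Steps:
p(C) = 8*C² + 32*C (p(C) = 8*((C² + 3*C) + C) = 8*(C² + 4*C) = 8*C² + 32*C)
X = 24 (X = 0 + (8*(-3)*(4 - 3))*(-1) = 0 + (8*(-3)*1)*(-1) = 0 - 24*(-1) = 0 + 24 = 24)
B*(-18 - (-1)*X) = -17010*(-18 - (-1)*24) = -17010*(-18 - 1*(-24)) = -17010*(-18 + 24) = -17010*6 = -102060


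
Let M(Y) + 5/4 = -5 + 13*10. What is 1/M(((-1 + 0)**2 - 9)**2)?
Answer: 4/495 ≈ 0.0080808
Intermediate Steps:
M(Y) = 495/4 (M(Y) = -5/4 + (-5 + 13*10) = -5/4 + (-5 + 130) = -5/4 + 125 = 495/4)
1/M(((-1 + 0)**2 - 9)**2) = 1/(495/4) = 4/495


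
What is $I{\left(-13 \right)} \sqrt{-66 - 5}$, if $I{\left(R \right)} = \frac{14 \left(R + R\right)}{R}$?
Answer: $28 i \sqrt{71} \approx 235.93 i$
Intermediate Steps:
$I{\left(R \right)} = 28$ ($I{\left(R \right)} = \frac{14 \cdot 2 R}{R} = \frac{28 R}{R} = 28$)
$I{\left(-13 \right)} \sqrt{-66 - 5} = 28 \sqrt{-66 - 5} = 28 \sqrt{-71} = 28 i \sqrt{71}$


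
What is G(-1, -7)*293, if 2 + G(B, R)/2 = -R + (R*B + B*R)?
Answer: 11134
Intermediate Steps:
G(B, R) = -4 - 2*R + 4*B*R (G(B, R) = -4 + 2*(-R + (R*B + B*R)) = -4 + 2*(-R + (B*R + B*R)) = -4 + 2*(-R + 2*B*R) = -4 + (-2*R + 4*B*R) = -4 - 2*R + 4*B*R)
G(-1, -7)*293 = (-4 - 2*(-7) + 4*(-1)*(-7))*293 = (-4 + 14 + 28)*293 = 38*293 = 11134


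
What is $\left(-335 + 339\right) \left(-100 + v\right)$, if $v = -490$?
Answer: $-2360$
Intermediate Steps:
$\left(-335 + 339\right) \left(-100 + v\right) = \left(-335 + 339\right) \left(-100 - 490\right) = 4 \left(-590\right) = -2360$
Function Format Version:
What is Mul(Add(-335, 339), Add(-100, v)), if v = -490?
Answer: -2360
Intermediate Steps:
Mul(Add(-335, 339), Add(-100, v)) = Mul(Add(-335, 339), Add(-100, -490)) = Mul(4, -590) = -2360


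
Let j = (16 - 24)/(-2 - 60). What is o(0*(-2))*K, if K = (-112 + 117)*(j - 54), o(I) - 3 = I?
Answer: -25050/31 ≈ -808.06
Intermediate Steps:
o(I) = 3 + I
j = 4/31 (j = -8/(-62) = -8*(-1/62) = 4/31 ≈ 0.12903)
K = -8350/31 (K = (-112 + 117)*(4/31 - 54) = 5*(-1670/31) = -8350/31 ≈ -269.35)
o(0*(-2))*K = (3 + 0*(-2))*(-8350/31) = (3 + 0)*(-8350/31) = 3*(-8350/31) = -25050/31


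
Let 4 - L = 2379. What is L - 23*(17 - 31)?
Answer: -2053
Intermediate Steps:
L = -2375 (L = 4 - 1*2379 = 4 - 2379 = -2375)
L - 23*(17 - 31) = -2375 - 23*(17 - 31) = -2375 - 23*(-14) = -2375 - 1*(-322) = -2375 + 322 = -2053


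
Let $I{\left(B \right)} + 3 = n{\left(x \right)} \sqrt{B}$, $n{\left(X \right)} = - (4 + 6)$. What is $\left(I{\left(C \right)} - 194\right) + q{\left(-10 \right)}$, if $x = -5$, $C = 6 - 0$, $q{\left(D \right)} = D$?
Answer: $-207 - 10 \sqrt{6} \approx -231.49$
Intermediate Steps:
$C = 6$ ($C = 6 + 0 = 6$)
$n{\left(X \right)} = -10$ ($n{\left(X \right)} = \left(-1\right) 10 = -10$)
$I{\left(B \right)} = -3 - 10 \sqrt{B}$
$\left(I{\left(C \right)} - 194\right) + q{\left(-10 \right)} = \left(\left(-3 - 10 \sqrt{6}\right) - 194\right) - 10 = \left(-197 - 10 \sqrt{6}\right) - 10 = -207 - 10 \sqrt{6}$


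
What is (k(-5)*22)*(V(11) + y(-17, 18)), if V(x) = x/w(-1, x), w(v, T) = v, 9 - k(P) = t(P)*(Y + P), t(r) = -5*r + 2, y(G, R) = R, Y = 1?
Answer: 18018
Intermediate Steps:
t(r) = 2 - 5*r
k(P) = 9 - (1 + P)*(2 - 5*P) (k(P) = 9 - (2 - 5*P)*(1 + P) = 9 - (1 + P)*(2 - 5*P))
V(x) = -x (V(x) = x/(-1) = x*(-1) = -x)
(k(-5)*22)*(V(11) + y(-17, 18)) = ((7 + 3*(-5) + 5*(-5)**2)*22)*(-1*11 + 18) = ((7 - 15 + 5*25)*22)*(-11 + 18) = ((7 - 15 + 125)*22)*7 = (117*22)*7 = 2574*7 = 18018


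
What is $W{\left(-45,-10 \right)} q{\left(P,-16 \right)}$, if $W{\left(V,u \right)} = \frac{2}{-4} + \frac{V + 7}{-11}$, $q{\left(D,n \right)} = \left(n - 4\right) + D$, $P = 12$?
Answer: $- \frac{260}{11} \approx -23.636$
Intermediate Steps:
$q{\left(D,n \right)} = -4 + D + n$ ($q{\left(D,n \right)} = \left(-4 + n\right) + D = -4 + D + n$)
$W{\left(V,u \right)} = - \frac{25}{22} - \frac{V}{11}$ ($W{\left(V,u \right)} = 2 \left(- \frac{1}{4}\right) + \left(7 + V\right) \left(- \frac{1}{11}\right) = - \frac{1}{2} - \left(\frac{7}{11} + \frac{V}{11}\right) = - \frac{25}{22} - \frac{V}{11}$)
$W{\left(-45,-10 \right)} q{\left(P,-16 \right)} = \left(- \frac{25}{22} - - \frac{45}{11}\right) \left(-4 + 12 - 16\right) = \left(- \frac{25}{22} + \frac{45}{11}\right) \left(-8\right) = \frac{65}{22} \left(-8\right) = - \frac{260}{11}$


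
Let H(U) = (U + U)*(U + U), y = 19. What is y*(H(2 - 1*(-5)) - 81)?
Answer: 2185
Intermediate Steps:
H(U) = 4*U² (H(U) = (2*U)*(2*U) = 4*U²)
y*(H(2 - 1*(-5)) - 81) = 19*(4*(2 - 1*(-5))² - 81) = 19*(4*(2 + 5)² - 81) = 19*(4*7² - 81) = 19*(4*49 - 81) = 19*(196 - 81) = 19*115 = 2185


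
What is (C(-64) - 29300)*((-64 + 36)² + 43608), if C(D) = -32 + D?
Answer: -1304947232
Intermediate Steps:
(C(-64) - 29300)*((-64 + 36)² + 43608) = ((-32 - 64) - 29300)*((-64 + 36)² + 43608) = (-96 - 29300)*((-28)² + 43608) = -29396*(784 + 43608) = -29396*44392 = -1304947232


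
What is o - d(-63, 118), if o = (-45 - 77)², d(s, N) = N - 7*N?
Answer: 15592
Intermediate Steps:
d(s, N) = -6*N
o = 14884 (o = (-122)² = 14884)
o - d(-63, 118) = 14884 - (-6)*118 = 14884 - 1*(-708) = 14884 + 708 = 15592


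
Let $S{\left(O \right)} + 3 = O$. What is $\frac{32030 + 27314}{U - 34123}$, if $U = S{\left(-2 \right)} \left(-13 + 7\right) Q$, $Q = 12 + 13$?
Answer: $- \frac{59344}{33373} \approx -1.7782$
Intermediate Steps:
$S{\left(O \right)} = -3 + O$
$Q = 25$
$U = 750$ ($U = \left(-3 - 2\right) \left(-13 + 7\right) 25 = \left(-5\right) \left(-6\right) 25 = 30 \cdot 25 = 750$)
$\frac{32030 + 27314}{U - 34123} = \frac{32030 + 27314}{750 - 34123} = \frac{59344}{-33373} = 59344 \left(- \frac{1}{33373}\right) = - \frac{59344}{33373}$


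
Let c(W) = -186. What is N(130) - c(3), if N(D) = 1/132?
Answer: 24553/132 ≈ 186.01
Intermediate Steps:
N(D) = 1/132
N(130) - c(3) = 1/132 - 1*(-186) = 1/132 + 186 = 24553/132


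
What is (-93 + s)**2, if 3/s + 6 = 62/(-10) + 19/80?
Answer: 884884009/101761 ≈ 8695.7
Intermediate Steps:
s = -80/319 (s = 3/(-6 + (62/(-10) + 19/80)) = 3/(-6 + (62*(-1/10) + 19*(1/80))) = 3/(-6 + (-31/5 + 19/80)) = 3/(-6 - 477/80) = 3/(-957/80) = 3*(-80/957) = -80/319 ≈ -0.25078)
(-93 + s)**2 = (-93 - 80/319)**2 = (-29747/319)**2 = 884884009/101761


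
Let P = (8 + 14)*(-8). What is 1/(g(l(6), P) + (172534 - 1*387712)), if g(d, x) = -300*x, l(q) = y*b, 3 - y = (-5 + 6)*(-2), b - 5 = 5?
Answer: -1/162378 ≈ -6.1585e-6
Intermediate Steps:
b = 10 (b = 5 + 5 = 10)
y = 5 (y = 3 - (-5 + 6)*(-2) = 3 - (-2) = 3 - 1*(-2) = 3 + 2 = 5)
l(q) = 50 (l(q) = 5*10 = 50)
P = -176 (P = 22*(-8) = -176)
1/(g(l(6), P) + (172534 - 1*387712)) = 1/(-300*(-176) + (172534 - 1*387712)) = 1/(52800 + (172534 - 387712)) = 1/(52800 - 215178) = 1/(-162378) = -1/162378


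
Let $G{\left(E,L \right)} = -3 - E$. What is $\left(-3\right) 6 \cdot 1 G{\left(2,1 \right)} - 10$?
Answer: $80$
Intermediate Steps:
$\left(-3\right) 6 \cdot 1 G{\left(2,1 \right)} - 10 = \left(-3\right) 6 \cdot 1 \left(-3 - 2\right) - 10 = \left(-18\right) 1 \left(-3 - 2\right) - 10 = \left(-18\right) \left(-5\right) - 10 = 90 - 10 = 80$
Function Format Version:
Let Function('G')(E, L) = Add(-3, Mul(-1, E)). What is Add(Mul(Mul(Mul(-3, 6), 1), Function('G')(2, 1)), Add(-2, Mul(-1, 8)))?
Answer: 80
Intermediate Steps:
Add(Mul(Mul(Mul(-3, 6), 1), Function('G')(2, 1)), Add(-2, Mul(-1, 8))) = Add(Mul(Mul(Mul(-3, 6), 1), Add(-3, Mul(-1, 2))), Add(-2, Mul(-1, 8))) = Add(Mul(Mul(-18, 1), Add(-3, -2)), Add(-2, -8)) = Add(Mul(-18, -5), -10) = Add(90, -10) = 80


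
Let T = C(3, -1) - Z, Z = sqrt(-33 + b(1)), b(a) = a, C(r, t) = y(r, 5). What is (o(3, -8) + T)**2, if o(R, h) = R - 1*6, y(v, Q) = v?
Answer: -32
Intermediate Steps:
C(r, t) = r
Z = 4*I*sqrt(2) (Z = sqrt(-33 + 1) = sqrt(-32) = 4*I*sqrt(2) ≈ 5.6569*I)
T = 3 - 4*I*sqrt(2) ≈ 3.0 - 5.6569*I
o(R, h) = -6 + R (o(R, h) = R - 6 = -6 + R)
(o(3, -8) + T)**2 = ((-6 + 3) + (3 - 4*I*sqrt(2)))**2 = (-3 + (3 - 4*I*sqrt(2)))**2 = (-4*I*sqrt(2))**2 = -32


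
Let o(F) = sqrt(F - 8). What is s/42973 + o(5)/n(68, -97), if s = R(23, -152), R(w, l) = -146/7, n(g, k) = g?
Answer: -146/300811 + I*sqrt(3)/68 ≈ -0.00048535 + 0.025471*I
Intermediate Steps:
R(w, l) = -146/7 (R(w, l) = -146*1/7 = -146/7)
o(F) = sqrt(-8 + F)
s = -146/7 ≈ -20.857
s/42973 + o(5)/n(68, -97) = -146/7/42973 + sqrt(-8 + 5)/68 = -146/7*1/42973 + sqrt(-3)*(1/68) = -146/300811 + (I*sqrt(3))*(1/68) = -146/300811 + I*sqrt(3)/68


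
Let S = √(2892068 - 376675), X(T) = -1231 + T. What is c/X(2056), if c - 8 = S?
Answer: 8/825 + √2515393/825 ≈ 1.9321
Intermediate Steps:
S = √2515393 ≈ 1586.0
c = 8 + √2515393 ≈ 1594.0
c/X(2056) = (8 + √2515393)/(-1231 + 2056) = (8 + √2515393)/825 = (8 + √2515393)*(1/825) = 8/825 + √2515393/825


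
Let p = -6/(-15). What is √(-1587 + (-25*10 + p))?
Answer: I*√45915/5 ≈ 42.856*I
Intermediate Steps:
p = ⅖ (p = -6*(-1/15) = ⅖ ≈ 0.40000)
√(-1587 + (-25*10 + p)) = √(-1587 + (-25*10 + ⅖)) = √(-1587 + (-250 + ⅖)) = √(-1587 - 1248/5) = √(-9183/5) = I*√45915/5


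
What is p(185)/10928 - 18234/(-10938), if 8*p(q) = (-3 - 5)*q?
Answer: 32872937/19921744 ≈ 1.6501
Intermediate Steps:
p(q) = -q (p(q) = ((-3 - 5)*q)/8 = (-8*q)/8 = -q)
p(185)/10928 - 18234/(-10938) = -1*185/10928 - 18234/(-10938) = -185*1/10928 - 18234*(-1/10938) = -185/10928 + 3039/1823 = 32872937/19921744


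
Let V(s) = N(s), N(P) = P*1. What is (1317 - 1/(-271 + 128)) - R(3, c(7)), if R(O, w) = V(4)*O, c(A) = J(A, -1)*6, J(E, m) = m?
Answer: 186616/143 ≈ 1305.0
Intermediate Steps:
N(P) = P
V(s) = s
c(A) = -6 (c(A) = -1*6 = -6)
R(O, w) = 4*O
(1317 - 1/(-271 + 128)) - R(3, c(7)) = (1317 - 1/(-271 + 128)) - 4*3 = (1317 - 1/(-143)) - 1*12 = (1317 - 1*(-1/143)) - 12 = (1317 + 1/143) - 12 = 188332/143 - 12 = 186616/143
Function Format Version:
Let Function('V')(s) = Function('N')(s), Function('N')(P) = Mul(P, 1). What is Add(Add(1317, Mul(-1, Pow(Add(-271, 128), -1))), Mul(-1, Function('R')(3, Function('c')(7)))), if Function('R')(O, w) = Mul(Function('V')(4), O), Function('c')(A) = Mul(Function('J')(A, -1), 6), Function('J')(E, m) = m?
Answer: Rational(186616, 143) ≈ 1305.0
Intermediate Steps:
Function('N')(P) = P
Function('V')(s) = s
Function('c')(A) = -6 (Function('c')(A) = Mul(-1, 6) = -6)
Function('R')(O, w) = Mul(4, O)
Add(Add(1317, Mul(-1, Pow(Add(-271, 128), -1))), Mul(-1, Function('R')(3, Function('c')(7)))) = Add(Add(1317, Mul(-1, Pow(Add(-271, 128), -1))), Mul(-1, Mul(4, 3))) = Add(Add(1317, Mul(-1, Pow(-143, -1))), Mul(-1, 12)) = Add(Add(1317, Mul(-1, Rational(-1, 143))), -12) = Add(Add(1317, Rational(1, 143)), -12) = Add(Rational(188332, 143), -12) = Rational(186616, 143)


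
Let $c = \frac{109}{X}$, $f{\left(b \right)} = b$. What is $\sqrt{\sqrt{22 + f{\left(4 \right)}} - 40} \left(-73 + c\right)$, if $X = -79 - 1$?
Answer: $- \frac{5949 i \sqrt{40 - \sqrt{26}}}{80} \approx - 439.31 i$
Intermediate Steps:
$X = -80$
$c = - \frac{109}{80}$ ($c = \frac{109}{-80} = 109 \left(- \frac{1}{80}\right) = - \frac{109}{80} \approx -1.3625$)
$\sqrt{\sqrt{22 + f{\left(4 \right)}} - 40} \left(-73 + c\right) = \sqrt{\sqrt{22 + 4} - 40} \left(-73 - \frac{109}{80}\right) = \sqrt{\sqrt{26} - 40} \left(- \frac{5949}{80}\right) = \sqrt{-40 + \sqrt{26}} \left(- \frac{5949}{80}\right) = - \frac{5949 \sqrt{-40 + \sqrt{26}}}{80}$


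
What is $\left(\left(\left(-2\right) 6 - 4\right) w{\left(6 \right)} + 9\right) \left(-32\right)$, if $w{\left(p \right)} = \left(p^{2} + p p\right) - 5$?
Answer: $34016$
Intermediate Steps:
$w{\left(p \right)} = -5 + 2 p^{2}$ ($w{\left(p \right)} = \left(p^{2} + p^{2}\right) - 5 = 2 p^{2} - 5 = -5 + 2 p^{2}$)
$\left(\left(\left(-2\right) 6 - 4\right) w{\left(6 \right)} + 9\right) \left(-32\right) = \left(\left(\left(-2\right) 6 - 4\right) \left(-5 + 2 \cdot 6^{2}\right) + 9\right) \left(-32\right) = \left(\left(-12 - 4\right) \left(-5 + 2 \cdot 36\right) + 9\right) \left(-32\right) = \left(- 16 \left(-5 + 72\right) + 9\right) \left(-32\right) = \left(\left(-16\right) 67 + 9\right) \left(-32\right) = \left(-1072 + 9\right) \left(-32\right) = \left(-1063\right) \left(-32\right) = 34016$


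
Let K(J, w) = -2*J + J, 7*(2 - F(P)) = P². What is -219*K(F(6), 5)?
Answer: -4818/7 ≈ -688.29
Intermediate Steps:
F(P) = 2 - P²/7
K(J, w) = -J
-219*K(F(6), 5) = -(-219)*(2 - ⅐*6²) = -(-219)*(2 - ⅐*36) = -(-219)*(2 - 36/7) = -(-219)*(-22)/7 = -219*22/7 = -4818/7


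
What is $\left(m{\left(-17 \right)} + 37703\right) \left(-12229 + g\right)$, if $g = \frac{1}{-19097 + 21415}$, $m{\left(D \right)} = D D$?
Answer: $- \frac{538476211716}{1159} \approx -4.646 \cdot 10^{8}$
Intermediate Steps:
$m{\left(D \right)} = D^{2}$
$g = \frac{1}{2318} \approx 0.00043141$
$\left(m{\left(-17 \right)} + 37703\right) \left(-12229 + g\right) = \left(\left(-17\right)^{2} + 37703\right) \left(-12229 + \frac{1}{2318}\right) = \left(289 + 37703\right) \left(- \frac{28346821}{2318}\right) = 37992 \left(- \frac{28346821}{2318}\right) = - \frac{538476211716}{1159}$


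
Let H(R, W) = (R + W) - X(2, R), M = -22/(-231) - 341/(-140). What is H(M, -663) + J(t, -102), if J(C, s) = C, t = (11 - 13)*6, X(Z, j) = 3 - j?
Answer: -141317/210 ≈ -672.94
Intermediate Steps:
t = -12 (t = -2*6 = -12)
M = 1063/420 (M = -22*(-1/231) - 341*(-1/140) = 2/21 + 341/140 = 1063/420 ≈ 2.5310)
H(R, W) = -3 + W + 2*R (H(R, W) = (R + W) - (3 - R) = (R + W) + (-3 + R) = -3 + W + 2*R)
H(M, -663) + J(t, -102) = (-3 - 663 + 2*(1063/420)) - 12 = (-3 - 663 + 1063/210) - 12 = -138797/210 - 12 = -141317/210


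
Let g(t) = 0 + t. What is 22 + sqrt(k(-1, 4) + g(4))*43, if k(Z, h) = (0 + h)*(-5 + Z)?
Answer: 22 + 86*I*sqrt(5) ≈ 22.0 + 192.3*I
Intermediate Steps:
k(Z, h) = h*(-5 + Z)
g(t) = t
22 + sqrt(k(-1, 4) + g(4))*43 = 22 + sqrt(4*(-5 - 1) + 4)*43 = 22 + sqrt(4*(-6) + 4)*43 = 22 + sqrt(-24 + 4)*43 = 22 + sqrt(-20)*43 = 22 + (2*I*sqrt(5))*43 = 22 + 86*I*sqrt(5)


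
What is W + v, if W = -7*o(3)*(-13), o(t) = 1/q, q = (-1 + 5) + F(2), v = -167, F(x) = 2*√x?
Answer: -243/2 - 91*√2/4 ≈ -153.67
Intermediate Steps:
q = 4 + 2*√2 (q = (-1 + 5) + 2*√2 = 4 + 2*√2 ≈ 6.8284)
o(t) = 1/(4 + 2*√2)
W = 91/2 - 91*√2/4 (W = -7*(½ - √2/4)*(-13) = (-7/2 + 7*√2/4)*(-13) = 91/2 - 91*√2/4 ≈ 13.327)
W + v = (91/2 - 91*√2/4) - 167 = -243/2 - 91*√2/4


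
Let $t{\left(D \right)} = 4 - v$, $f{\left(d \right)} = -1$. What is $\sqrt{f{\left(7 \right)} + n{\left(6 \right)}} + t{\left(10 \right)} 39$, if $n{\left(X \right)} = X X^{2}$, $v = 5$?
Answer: $-39 + \sqrt{215} \approx -24.337$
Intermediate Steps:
$n{\left(X \right)} = X^{3}$
$t{\left(D \right)} = -1$ ($t{\left(D \right)} = 4 - 5 = -1$)
$\sqrt{f{\left(7 \right)} + n{\left(6 \right)}} + t{\left(10 \right)} 39 = \sqrt{-1 + 6^{3}} - 39 = \sqrt{-1 + 216} - 39 = \sqrt{215} - 39 = -39 + \sqrt{215}$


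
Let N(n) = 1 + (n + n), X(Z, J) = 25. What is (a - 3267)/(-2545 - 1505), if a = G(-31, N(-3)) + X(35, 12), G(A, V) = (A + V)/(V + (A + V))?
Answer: 66443/83025 ≈ 0.80028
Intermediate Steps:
N(n) = 1 + 2*n
G(A, V) = (A + V)/(A + 2*V)
a = 1061/41 (a = (-31 + (1 + 2*(-3)))/(-31 + 2*(1 + 2*(-3))) + 25 = (-31 + (1 - 6))/(-31 + 2*(1 - 6)) + 25 = (-31 - 5)/(-31 + 2*(-5)) + 25 = -36/(-31 - 10) + 25 = -36/(-41) + 25 = -1/41*(-36) + 25 = 36/41 + 25 = 1061/41 ≈ 25.878)
(a - 3267)/(-2545 - 1505) = (1061/41 - 3267)/(-2545 - 1505) = -132886/41/(-4050) = -132886/41*(-1/4050) = 66443/83025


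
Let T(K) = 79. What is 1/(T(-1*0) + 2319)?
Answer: 1/2398 ≈ 0.00041701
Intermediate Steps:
1/(T(-1*0) + 2319) = 1/(79 + 2319) = 1/2398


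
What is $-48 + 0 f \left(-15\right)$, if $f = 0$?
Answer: $-48$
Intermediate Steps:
$-48 + 0 f \left(-15\right) = -48 + 0 \cdot 0 \left(-15\right) = -48 + 0 \left(-15\right) = -48 + 0 = -48$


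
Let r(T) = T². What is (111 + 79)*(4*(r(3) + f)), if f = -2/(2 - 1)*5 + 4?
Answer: 2280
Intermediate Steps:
f = -6 (f = -2/1*5 + 4 = -2*1*5 + 4 = -2*5 + 4 = -10 + 4 = -6)
(111 + 79)*(4*(r(3) + f)) = (111 + 79)*(4*(3² - 6)) = 190*(4*(9 - 6)) = 190*(4*3) = 190*12 = 2280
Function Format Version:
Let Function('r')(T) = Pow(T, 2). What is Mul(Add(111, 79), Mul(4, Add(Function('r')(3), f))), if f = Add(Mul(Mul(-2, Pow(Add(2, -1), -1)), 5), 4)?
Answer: 2280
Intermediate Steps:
f = -6 (f = Add(Mul(Mul(-2, Pow(1, -1)), 5), 4) = Add(Mul(Mul(-2, 1), 5), 4) = Add(Mul(-2, 5), 4) = Add(-10, 4) = -6)
Mul(Add(111, 79), Mul(4, Add(Function('r')(3), f))) = Mul(Add(111, 79), Mul(4, Add(Pow(3, 2), -6))) = Mul(190, Mul(4, Add(9, -6))) = Mul(190, Mul(4, 3)) = Mul(190, 12) = 2280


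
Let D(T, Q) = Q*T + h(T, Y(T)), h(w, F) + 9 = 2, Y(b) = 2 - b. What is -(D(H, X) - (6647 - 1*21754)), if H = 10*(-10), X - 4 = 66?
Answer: -8100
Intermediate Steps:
X = 70 (X = 4 + 66 = 70)
h(w, F) = -7 (h(w, F) = -9 + 2 = -7)
H = -100
D(T, Q) = -7 + Q*T (D(T, Q) = Q*T - 7 = -7 + Q*T)
-(D(H, X) - (6647 - 1*21754)) = -((-7 + 70*(-100)) - (6647 - 1*21754)) = -((-7 - 7000) - (6647 - 21754)) = -(-7007 - 1*(-15107)) = -(-7007 + 15107) = -1*8100 = -8100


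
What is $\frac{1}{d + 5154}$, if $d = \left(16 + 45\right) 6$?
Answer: $\frac{1}{5520} \approx 0.00018116$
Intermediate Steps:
$d = 366$ ($d = 61 \cdot 6 = 366$)
$\frac{1}{d + 5154} = \frac{1}{366 + 5154} = \frac{1}{5520}$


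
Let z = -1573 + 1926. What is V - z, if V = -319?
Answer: -672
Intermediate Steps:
z = 353
V - z = -319 - 1*353 = -319 - 353 = -672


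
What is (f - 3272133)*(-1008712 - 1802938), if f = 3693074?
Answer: -1183538762650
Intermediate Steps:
(f - 3272133)*(-1008712 - 1802938) = (3693074 - 3272133)*(-1008712 - 1802938) = 420941*(-2811650) = -1183538762650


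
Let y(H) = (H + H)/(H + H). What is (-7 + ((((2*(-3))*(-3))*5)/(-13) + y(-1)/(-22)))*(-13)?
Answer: 3995/22 ≈ 181.59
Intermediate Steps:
y(H) = 1 (y(H) = (2*H)/((2*H)) = (2*H)*(1/(2*H)) = 1)
(-7 + ((((2*(-3))*(-3))*5)/(-13) + y(-1)/(-22)))*(-13) = (-7 + ((((2*(-3))*(-3))*5)/(-13) + 1/(-22)))*(-13) = (-7 + ((-6*(-3)*5)*(-1/13) + 1*(-1/22)))*(-13) = (-7 + ((18*5)*(-1/13) - 1/22))*(-13) = (-7 + (90*(-1/13) - 1/22))*(-13) = (-7 + (-90/13 - 1/22))*(-13) = (-7 - 1993/286)*(-13) = -3995/286*(-13) = 3995/22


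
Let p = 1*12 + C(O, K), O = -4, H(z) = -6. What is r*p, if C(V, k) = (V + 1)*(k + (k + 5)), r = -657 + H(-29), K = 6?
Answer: 25857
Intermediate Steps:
r = -663 (r = -657 - 6 = -663)
C(V, k) = (1 + V)*(5 + 2*k) (C(V, k) = (1 + V)*(k + (5 + k)) = (1 + V)*(5 + 2*k))
p = -39 (p = 1*12 + (5 + 2*6 + 5*(-4) + 2*(-4)*6) = 12 + (5 + 12 - 20 - 48) = 12 - 51 = -39)
r*p = -663*(-39) = 25857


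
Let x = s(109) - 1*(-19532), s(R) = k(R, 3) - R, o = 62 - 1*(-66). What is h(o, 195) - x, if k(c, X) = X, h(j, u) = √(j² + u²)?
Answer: -19426 + √54409 ≈ -19193.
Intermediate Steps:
o = 128 (o = 62 + 66 = 128)
s(R) = 3 - R
x = 19426 (x = (3 - 1*109) - 1*(-19532) = (3 - 109) + 19532 = -106 + 19532 = 19426)
h(o, 195) - x = √(128² + 195²) - 1*19426 = √(16384 + 38025) - 19426 = √54409 - 19426 = -19426 + √54409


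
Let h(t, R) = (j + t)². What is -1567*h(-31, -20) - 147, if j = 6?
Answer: -979522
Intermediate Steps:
h(t, R) = (6 + t)²
-1567*h(-31, -20) - 147 = -1567*(6 - 31)² - 147 = -1567*(-25)² - 147 = -1567*625 - 147 = -979375 - 147 = -979522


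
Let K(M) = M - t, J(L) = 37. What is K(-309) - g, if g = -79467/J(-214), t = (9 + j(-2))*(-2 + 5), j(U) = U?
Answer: 67257/37 ≈ 1817.8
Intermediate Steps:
t = 21 (t = (9 - 2)*(-2 + 5) = 7*3 = 21)
K(M) = -21 + M (K(M) = M - 1*21 = M - 21 = -21 + M)
g = -79467/37 ≈ -2147.8
K(-309) - g = (-21 - 309) - 1*(-79467/37) = -330 + 79467/37 = 67257/37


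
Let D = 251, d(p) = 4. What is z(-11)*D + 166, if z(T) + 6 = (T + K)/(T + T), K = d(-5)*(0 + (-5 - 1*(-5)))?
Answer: -2429/2 ≈ -1214.5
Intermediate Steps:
K = 0 (K = 4*(0 + (-5 - 1*(-5))) = 4*(0 + (-5 + 5)) = 4*(0 + 0) = 4*0 = 0)
z(T) = -11/2 (z(T) = -6 + (T + 0)/(T + T) = -6 + T/((2*T)) = -6 + T*(1/(2*T)) = -6 + 1/2 = -11/2)
z(-11)*D + 166 = -11/2*251 + 166 = -2761/2 + 166 = -2429/2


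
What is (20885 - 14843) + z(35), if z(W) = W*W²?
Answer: 48917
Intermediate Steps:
z(W) = W³
(20885 - 14843) + z(35) = (20885 - 14843) + 35³ = 6042 + 42875 = 48917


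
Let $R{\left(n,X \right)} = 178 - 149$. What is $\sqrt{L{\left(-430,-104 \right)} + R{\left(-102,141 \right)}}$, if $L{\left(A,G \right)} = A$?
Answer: $i \sqrt{401} \approx 20.025 i$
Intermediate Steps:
$R{\left(n,X \right)} = 29$ ($R{\left(n,X \right)} = 178 - 149 = 29$)
$\sqrt{L{\left(-430,-104 \right)} + R{\left(-102,141 \right)}} = \sqrt{-430 + 29} = \sqrt{-401} = i \sqrt{401}$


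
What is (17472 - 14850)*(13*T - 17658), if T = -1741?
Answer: -105643002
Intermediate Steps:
(17472 - 14850)*(13*T - 17658) = (17472 - 14850)*(13*(-1741) - 17658) = 2622*(-22633 - 17658) = 2622*(-40291) = -105643002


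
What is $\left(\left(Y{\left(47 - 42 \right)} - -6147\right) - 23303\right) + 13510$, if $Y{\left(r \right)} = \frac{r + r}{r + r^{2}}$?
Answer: $- \frac{10937}{3} \approx -3645.7$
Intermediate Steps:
$Y{\left(r \right)} = \frac{2 r}{r + r^{2}}$
$\left(\left(Y{\left(47 - 42 \right)} - -6147\right) - 23303\right) + 13510 = \left(\left(\frac{2}{1 + \left(47 - 42\right)} - -6147\right) - 23303\right) + 13510 = \left(\left(\frac{2}{1 + \left(47 - 42\right)} + 6147\right) - 23303\right) + 13510 = \left(\left(\frac{2}{1 + 5} + 6147\right) - 23303\right) + 13510 = \left(\left(\frac{2}{6} + 6147\right) - 23303\right) + 13510 = \left(\left(2 \cdot \frac{1}{6} + 6147\right) - 23303\right) + 13510 = \left(\left(\frac{1}{3} + 6147\right) - 23303\right) + 13510 = \left(\frac{18442}{3} - 23303\right) + 13510 = - \frac{51467}{3} + 13510 = - \frac{10937}{3}$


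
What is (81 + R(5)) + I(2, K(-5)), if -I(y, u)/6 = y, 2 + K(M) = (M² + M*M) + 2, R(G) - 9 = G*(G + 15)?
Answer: 178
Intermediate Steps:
R(G) = 9 + G*(15 + G) (R(G) = 9 + G*(G + 15) = 9 + G*(15 + G))
K(M) = 2*M² (K(M) = -2 + ((M² + M*M) + 2) = -2 + ((M² + M²) + 2) = -2 + (2*M² + 2) = -2 + (2 + 2*M²) = 2*M²)
I(y, u) = -6*y
(81 + R(5)) + I(2, K(-5)) = (81 + (9 + 5² + 15*5)) - 6*2 = (81 + (9 + 25 + 75)) - 12 = (81 + 109) - 12 = 190 - 12 = 178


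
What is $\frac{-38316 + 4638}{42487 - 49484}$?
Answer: $\frac{33678}{6997} \approx 4.8132$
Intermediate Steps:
$\frac{-38316 + 4638}{42487 - 49484} = - \frac{33678}{-6997} = \left(-33678\right) \left(- \frac{1}{6997}\right) = \frac{33678}{6997}$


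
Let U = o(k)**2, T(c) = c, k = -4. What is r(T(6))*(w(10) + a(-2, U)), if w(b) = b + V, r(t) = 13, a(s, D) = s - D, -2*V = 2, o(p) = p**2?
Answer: -3237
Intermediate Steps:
V = -1 (V = -1/2*2 = -1)
U = 256 (U = ((-4)**2)**2 = 16**2 = 256)
w(b) = -1 + b (w(b) = b - 1 = -1 + b)
r(T(6))*(w(10) + a(-2, U)) = 13*((-1 + 10) + (-2 - 1*256)) = 13*(9 + (-2 - 256)) = 13*(9 - 258) = 13*(-249) = -3237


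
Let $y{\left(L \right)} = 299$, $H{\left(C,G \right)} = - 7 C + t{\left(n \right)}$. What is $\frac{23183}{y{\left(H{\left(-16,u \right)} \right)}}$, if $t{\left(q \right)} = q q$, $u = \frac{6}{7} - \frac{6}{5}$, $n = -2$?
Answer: $\frac{23183}{299} \approx 77.535$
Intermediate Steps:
$u = - \frac{12}{35}$ ($u = 6 \cdot \frac{1}{7} - \frac{6}{5} = \frac{6}{7} - \frac{6}{5} = - \frac{12}{35} \approx -0.34286$)
$t{\left(q \right)} = q^{2}$
$H{\left(C,G \right)} = 4 - 7 C$ ($H{\left(C,G \right)} = - 7 C + \left(-2\right)^{2} = - 7 C + 4 = 4 - 7 C$)
$\frac{23183}{y{\left(H{\left(-16,u \right)} \right)}} = \frac{23183}{299}$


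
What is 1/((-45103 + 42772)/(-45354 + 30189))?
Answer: 1685/259 ≈ 6.5058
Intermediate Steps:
1/((-45103 + 42772)/(-45354 + 30189)) = 1/(-2331/(-15165)) = 1/(-2331*(-1/15165)) = 1/(259/1685) = 1685/259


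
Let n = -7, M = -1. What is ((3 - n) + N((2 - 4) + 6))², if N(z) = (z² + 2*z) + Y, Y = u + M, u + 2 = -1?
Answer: 900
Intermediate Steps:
u = -3 (u = -2 - 1 = -3)
Y = -4 (Y = -3 - 1 = -4)
N(z) = -4 + z² + 2*z (N(z) = (z² + 2*z) - 4 = -4 + z² + 2*z)
((3 - n) + N((2 - 4) + 6))² = ((3 - 1*(-7)) + (-4 + ((2 - 4) + 6)² + 2*((2 - 4) + 6)))² = ((3 + 7) + (-4 + (-2 + 6)² + 2*(-2 + 6)))² = (10 + (-4 + 4² + 2*4))² = (10 + (-4 + 16 + 8))² = (10 + 20)² = 30² = 900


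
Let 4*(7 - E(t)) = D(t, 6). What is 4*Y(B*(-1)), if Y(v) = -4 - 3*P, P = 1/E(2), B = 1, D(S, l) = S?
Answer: -232/13 ≈ -17.846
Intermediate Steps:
E(t) = 7 - t/4
P = 2/13 (P = 1/(7 - ¼*2) = 1/(7 - ½) = 1/(13/2) = 2/13 ≈ 0.15385)
Y(v) = -58/13 (Y(v) = -4 - 3*2/13 = -4 - 6/13 = -58/13)
4*Y(B*(-1)) = 4*(-58/13) = -232/13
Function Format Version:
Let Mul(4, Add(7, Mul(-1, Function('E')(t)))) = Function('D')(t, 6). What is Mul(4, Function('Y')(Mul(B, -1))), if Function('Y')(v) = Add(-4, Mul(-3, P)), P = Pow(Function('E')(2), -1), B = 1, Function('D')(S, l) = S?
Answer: Rational(-232, 13) ≈ -17.846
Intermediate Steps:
Function('E')(t) = Add(7, Mul(Rational(-1, 4), t))
P = Rational(2, 13) (P = Pow(Add(7, Mul(Rational(-1, 4), 2)), -1) = Pow(Add(7, Rational(-1, 2)), -1) = Pow(Rational(13, 2), -1) = Rational(2, 13) ≈ 0.15385)
Function('Y')(v) = Rational(-58, 13) (Function('Y')(v) = Add(-4, Mul(-3, Rational(2, 13))) = Add(-4, Rational(-6, 13)) = Rational(-58, 13))
Mul(4, Function('Y')(Mul(B, -1))) = Mul(4, Rational(-58, 13)) = Rational(-232, 13)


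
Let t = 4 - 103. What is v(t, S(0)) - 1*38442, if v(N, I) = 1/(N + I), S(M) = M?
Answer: -3805759/99 ≈ -38442.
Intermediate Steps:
t = -99
v(N, I) = 1/(I + N)
v(t, S(0)) - 1*38442 = 1/(0 - 99) - 1*38442 = 1/(-99) - 38442 = -1/99 - 38442 = -3805759/99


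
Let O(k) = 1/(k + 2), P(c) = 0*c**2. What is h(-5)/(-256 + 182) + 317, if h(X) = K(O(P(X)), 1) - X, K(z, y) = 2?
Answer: 23451/74 ≈ 316.91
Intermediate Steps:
P(c) = 0
O(k) = 1/(2 + k)
h(X) = 2 - X
h(-5)/(-256 + 182) + 317 = (2 - 1*(-5))/(-256 + 182) + 317 = (2 + 5)/(-74) + 317 = -1/74*7 + 317 = -7/74 + 317 = 23451/74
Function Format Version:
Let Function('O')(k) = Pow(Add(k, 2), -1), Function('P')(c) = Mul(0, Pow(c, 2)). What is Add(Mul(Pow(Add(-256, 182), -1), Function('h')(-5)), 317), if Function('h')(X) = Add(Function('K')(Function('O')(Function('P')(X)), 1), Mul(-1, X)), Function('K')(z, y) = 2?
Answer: Rational(23451, 74) ≈ 316.91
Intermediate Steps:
Function('P')(c) = 0
Function('O')(k) = Pow(Add(2, k), -1)
Function('h')(X) = Add(2, Mul(-1, X))
Add(Mul(Pow(Add(-256, 182), -1), Function('h')(-5)), 317) = Add(Mul(Pow(Add(-256, 182), -1), Add(2, Mul(-1, -5))), 317) = Add(Mul(Pow(-74, -1), Add(2, 5)), 317) = Add(Mul(Rational(-1, 74), 7), 317) = Add(Rational(-7, 74), 317) = Rational(23451, 74)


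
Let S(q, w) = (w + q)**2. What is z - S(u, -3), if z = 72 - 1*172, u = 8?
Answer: -125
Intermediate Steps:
z = -100 (z = 72 - 172 = -100)
S(q, w) = (q + w)**2
z - S(u, -3) = -100 - (8 - 3)**2 = -100 - 1*5**2 = -100 - 1*25 = -100 - 25 = -125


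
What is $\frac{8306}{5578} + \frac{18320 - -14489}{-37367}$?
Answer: $\frac{1480950}{2423641} \approx 0.61104$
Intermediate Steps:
$\frac{8306}{5578} + \frac{18320 - -14489}{-37367} = 8306 \cdot \frac{1}{5578} + \left(18320 + 14489\right) \left(- \frac{1}{37367}\right) = \frac{4153}{2789} + 32809 \left(- \frac{1}{37367}\right) = \frac{4153}{2789} - \frac{763}{869} = \frac{1480950}{2423641}$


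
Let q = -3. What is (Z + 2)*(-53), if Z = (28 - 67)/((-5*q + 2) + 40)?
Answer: -1325/19 ≈ -69.737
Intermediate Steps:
Z = -13/19 (Z = (28 - 67)/((-5*(-3) + 2) + 40) = -39/((15 + 2) + 40) = -39/(17 + 40) = -39/57 = -39*1/57 = -13/19 ≈ -0.68421)
(Z + 2)*(-53) = (-13/19 + 2)*(-53) = (25/19)*(-53) = -1325/19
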